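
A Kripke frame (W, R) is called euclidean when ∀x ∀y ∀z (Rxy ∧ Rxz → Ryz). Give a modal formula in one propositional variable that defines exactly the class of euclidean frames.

◇r → □◇r

This is the Euclidean property; the standard corresponding axiom is 5: ◇r → □◇r.
Suppose ◇r→□◇r is valid. Take Rxy, Rxz and set V(r)={y}. Then ◇r at x, so □◇r at x, so ◇r at z, so some w with Rzw has r; w=y, i.e. Rzy. By symmetry of the argument, Ryz.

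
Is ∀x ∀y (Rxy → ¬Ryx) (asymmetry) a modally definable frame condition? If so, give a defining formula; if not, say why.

Not modally definable

Modal frame validity is preserved under surjective bounded morphisms.
The 3-cycle (worlds s,t,u with s→t→u→s) is asymmetric. Mapping every world to a single reflexive point • is a surjective bounded morphism, and the reflexive point is not asymmetric (R•• but asymmetry requires ¬R••).
Hence asymmetry is not modally definable.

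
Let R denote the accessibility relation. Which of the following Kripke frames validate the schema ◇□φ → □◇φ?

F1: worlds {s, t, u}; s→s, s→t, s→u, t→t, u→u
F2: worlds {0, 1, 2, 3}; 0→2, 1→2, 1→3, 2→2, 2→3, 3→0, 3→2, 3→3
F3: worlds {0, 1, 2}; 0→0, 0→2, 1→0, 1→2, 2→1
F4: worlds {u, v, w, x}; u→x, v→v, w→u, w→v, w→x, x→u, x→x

F2

The schema corresponds to convergence: ∀x ∀y ∀z (Rxy ∧ Rxz → ∃w (Ryw ∧ Rzw)).
F1: fails — Rsu and Rst but u and t have no common successor.
F2: ✓.
F3: fails — R00 and R02 but 0 and 2 have no common successor.
F4: fails — Rwu and Rwv but u and v have no common successor.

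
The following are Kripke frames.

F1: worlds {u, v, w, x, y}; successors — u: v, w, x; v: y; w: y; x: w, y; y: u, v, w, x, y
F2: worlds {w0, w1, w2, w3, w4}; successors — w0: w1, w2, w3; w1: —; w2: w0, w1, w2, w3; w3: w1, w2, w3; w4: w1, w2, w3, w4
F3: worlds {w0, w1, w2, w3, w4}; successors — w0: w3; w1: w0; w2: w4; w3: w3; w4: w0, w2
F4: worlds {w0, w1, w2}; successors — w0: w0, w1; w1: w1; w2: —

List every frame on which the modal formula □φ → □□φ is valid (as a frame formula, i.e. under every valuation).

The schema corresponds to transitivity: ∀x ∀y ∀z (Rxy ∧ Ryz → Rxz).
F1: fails — Ruv and Rvy but not Ruy.
F2: fails — Rw3w2 and Rw2w0 but not Rw3w0.
F3: fails — Rw1w0 and Rw0w3 but not Rw1w3.
F4: satisfies the condition.

F4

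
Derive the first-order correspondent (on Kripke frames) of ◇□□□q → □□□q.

∀x ∀y ∀z ((xRy ∧ xR³z) → ∃w (yR³w ∧ z = w))

This is a Sahlqvist (Geach-type) schema ◇^1□^3q → □^3◇^0q.
Minimal-valuation argument: fix x; take any y with xR^1y and any z with xR^3z. Set V(q) to the set of worlds R-reachable from y in exactly 3 steps. Then □^3q holds at y, so the antecedent holds at x; validity forces ◇^0q at z, giving a w with zR^0w and yR^3w.
First-order correspondent: ∀x ∀y ∀z ((xRy ∧ xR³z) → ∃w (yR³w ∧ z = w)).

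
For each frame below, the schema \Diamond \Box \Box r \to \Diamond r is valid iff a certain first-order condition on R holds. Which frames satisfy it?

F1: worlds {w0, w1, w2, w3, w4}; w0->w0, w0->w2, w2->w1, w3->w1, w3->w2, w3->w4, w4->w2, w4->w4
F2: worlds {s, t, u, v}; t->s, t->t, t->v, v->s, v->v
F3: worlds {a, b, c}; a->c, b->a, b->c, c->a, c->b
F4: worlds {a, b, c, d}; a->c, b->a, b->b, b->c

F3

The schema corresponds to a generalized confluence (Geach) condition: \forall x \forall y (xRy \to \exists w (y R^2 w \wedge xRw)).
F1: fails — w0Rw2 but no w with w2R²w and w0Rw.
F2: fails — tRs but no w with sR²w and tRw.
F3: condition met.
F4: fails — aRc but no w with cR²w and aRw.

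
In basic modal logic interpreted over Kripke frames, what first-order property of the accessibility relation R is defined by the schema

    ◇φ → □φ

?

Suppose ◇φ→□φ is valid. Take Rxy, Rxz and set V(φ)={y}. Then ◇φ at x, so □φ at x, so φ at z, i.e. z=y.
The converse is a direct semantic check.
Frame condition: ∀x ∀y ∀z (Rxy ∧ Rxz → y = z).

partial functionality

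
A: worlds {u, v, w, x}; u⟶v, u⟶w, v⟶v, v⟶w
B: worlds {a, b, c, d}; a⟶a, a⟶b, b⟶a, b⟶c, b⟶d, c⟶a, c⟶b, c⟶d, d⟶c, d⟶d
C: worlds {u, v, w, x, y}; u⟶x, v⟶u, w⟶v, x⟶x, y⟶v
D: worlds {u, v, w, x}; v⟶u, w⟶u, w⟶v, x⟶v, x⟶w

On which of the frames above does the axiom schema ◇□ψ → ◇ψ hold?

B

Frame correspondent (Sahlqvist): ∀x ∀y (xRy → ∃w (yRw ∧ xRw)) — i.e. a generalized confluence (Geach) condition.
A: fails — uRw but no t with wRt and uRt.
B: ✓.
C: fails — vRu but no t with uRt and vRt.
D: fails — vRu but no t with uRt and vRt.
Valid on: B.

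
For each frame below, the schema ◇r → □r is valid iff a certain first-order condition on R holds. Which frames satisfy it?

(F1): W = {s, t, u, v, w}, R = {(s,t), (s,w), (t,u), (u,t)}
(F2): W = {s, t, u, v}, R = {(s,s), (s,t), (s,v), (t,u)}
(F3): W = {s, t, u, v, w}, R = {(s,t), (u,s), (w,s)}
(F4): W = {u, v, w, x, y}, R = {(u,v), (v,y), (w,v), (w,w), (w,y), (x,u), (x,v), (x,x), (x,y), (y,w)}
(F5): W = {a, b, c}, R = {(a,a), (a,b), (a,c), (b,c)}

(F3)

Frame correspondent (Sahlqvist): ∀x ∀y ∀z (Rxy ∧ Rxz → y = z) — i.e. partial functionality.
(F1): fails — s sees both t and w.
(F2): fails — s sees both s and t.
(F3): satisfies the condition.
(F4): fails — w sees both v and w.
(F5): fails — a sees both a and b.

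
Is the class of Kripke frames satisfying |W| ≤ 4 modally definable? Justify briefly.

Modal frame validity is preserved under disjoint unions.
Any modal formula valid on each of 5 disjoint one-world frames is valid on their disjoint union (validity is preserved under disjoint unions). Each one-world frame has |W|=1≤4, but the union has |W|=5.
So the class is not modally definable.

No — not modally definable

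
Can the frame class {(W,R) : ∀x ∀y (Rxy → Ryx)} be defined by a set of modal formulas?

Yes, by q → □◇q

This is a Sahlqvist condition; the B axiom q → □◇q defines it.
Suppose q→□◇q is valid. Take Rxy and set V(q)={x}. Then q at x, so □◇q at x, so ◇q at y, so some z with Ryz has q; z=x, i.e. Ryx.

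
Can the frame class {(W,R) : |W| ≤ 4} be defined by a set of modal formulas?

If a class were modally definable it would be closed under disjoint unions (Goldblatt–Thomason).
Any modal formula valid on each of 5 disjoint one-world frames is valid on their disjoint union (validity is preserved under disjoint unions). Each one-world frame has |W|=1≤4, but the union has |W|=5.
Hence having at most 4 worlds is not modally definable.

Not definable by any modal formula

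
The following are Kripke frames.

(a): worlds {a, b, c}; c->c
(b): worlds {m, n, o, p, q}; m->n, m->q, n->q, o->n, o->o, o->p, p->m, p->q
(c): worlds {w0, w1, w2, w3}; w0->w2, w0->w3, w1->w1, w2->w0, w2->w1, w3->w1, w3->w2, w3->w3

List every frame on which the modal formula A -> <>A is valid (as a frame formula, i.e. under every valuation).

Frame correspondent (Sahlqvist): forall x Rxx — i.e. reflexivity.
(a): fails — world a does not see itself.
(b): fails — world m does not see itself.
(c): fails — world w0 does not see itself.

none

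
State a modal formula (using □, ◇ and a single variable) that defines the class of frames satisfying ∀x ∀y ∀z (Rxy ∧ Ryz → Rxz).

□p → □□p

This is transitivity; the standard corresponding axiom is 4: □p → □□p.
Suppose □p→□□p is valid. Take Rxy, Ryz and set V(p)={w : Rxw}. Then □p at x, so □□p at x, so □p at y, so p at z, i.e. Rxz.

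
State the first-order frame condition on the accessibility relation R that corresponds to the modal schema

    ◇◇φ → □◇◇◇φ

This is a Sahlqvist (Geach-type) schema ◇^2□^0φ → □^1◇^3φ.
Minimal-valuation argument: fix x; take any y with xR^2y and any z with xR^1z. Set V(φ) to the set of worlds R-reachable from y in exactly 0 steps. Then □^0φ holds at y, so the antecedent holds at x; validity forces ◇^3φ at z, giving a w with zR^3w and yR^0w.
First-order correspondent: ∀x ∀y ∀z ((xR²y ∧ xRz) → ∃w (y = w ∧ zR³w)).

∀x ∀y ∀z ((xR²y ∧ xRz) → ∃w (y = w ∧ zR³w))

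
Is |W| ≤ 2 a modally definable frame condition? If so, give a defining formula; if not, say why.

Any modally definable frame class is closed under disjoint unions.
Any modal formula valid on each of 3 disjoint one-world frames is valid on their disjoint union (validity is preserved under disjoint unions). Each one-world frame has |W|=1≤2, but the union has |W|=3.
Hence having at most 2 worlds is not modally definable.

Not modally definable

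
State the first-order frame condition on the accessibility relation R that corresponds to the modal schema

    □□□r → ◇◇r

∀x ∃w (xR³w ∧ xR²w)

This is a Sahlqvist (Geach-type) schema ◇^0□^3r → □^0◇^2r.
Minimal-valuation argument: fix x; take any y with xR^0y and any z with xR^0z. Set V(r) to the set of worlds R-reachable from y in exactly 3 steps. Then □^3r holds at y, so the antecedent holds at x; validity forces ◇^2r at z, giving a w with zR^2w and yR^3w.
First-order correspondent: ∀x ∃w (xR³w ∧ xR²w).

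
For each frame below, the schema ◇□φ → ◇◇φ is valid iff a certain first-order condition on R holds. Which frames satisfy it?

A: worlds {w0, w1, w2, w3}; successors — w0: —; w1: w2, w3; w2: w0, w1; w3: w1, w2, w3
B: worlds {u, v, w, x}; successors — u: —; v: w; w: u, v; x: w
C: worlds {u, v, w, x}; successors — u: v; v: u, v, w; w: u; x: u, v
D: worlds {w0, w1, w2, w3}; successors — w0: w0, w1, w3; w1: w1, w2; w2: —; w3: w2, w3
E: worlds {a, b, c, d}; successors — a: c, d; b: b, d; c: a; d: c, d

This is the axiom for a generalized confluence (Geach) condition; its first-order frame correspondent is ∀x ∀y (xRy → ∃w (yRw ∧ xR²w)).
A: fails — w2Rw0 but no w with w0Rw and w2R²w.
B: fails — wRu but no t with uRt and wR²t.
C: satisfies the condition.
D: fails — w1Rw2 but no w with w2Rw and w1R²w.
E: satisfies the condition.

C, E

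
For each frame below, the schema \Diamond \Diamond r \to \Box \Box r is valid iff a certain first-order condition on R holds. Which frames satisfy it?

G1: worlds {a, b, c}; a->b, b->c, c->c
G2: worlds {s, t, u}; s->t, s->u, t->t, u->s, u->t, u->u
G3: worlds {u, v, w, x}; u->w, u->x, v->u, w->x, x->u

G1

The schema corresponds to a generalized confluence (Geach) condition: \forall x \forall y \forall z ((x R^2 y \wedge x R^2 z) \to \exists w (y = w \wedge z = w)).
G1: ✓.
G2: fails — sR²s, sR²t but s ≠ t.
G3: fails — uR²u, uR²x but u ≠ x.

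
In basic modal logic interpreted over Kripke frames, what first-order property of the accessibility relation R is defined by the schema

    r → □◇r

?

symmetry: ∀x ∀y (Rxy → Ryx)

This is the B axiom.
It corresponds to symmetry: ∀x ∀y (Rxy → Ryx).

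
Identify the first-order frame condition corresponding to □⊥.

Emptiness of R

This schema is the Ver axiom.
It corresponds to emptiness of R: ∀x ∀y ¬Rxy.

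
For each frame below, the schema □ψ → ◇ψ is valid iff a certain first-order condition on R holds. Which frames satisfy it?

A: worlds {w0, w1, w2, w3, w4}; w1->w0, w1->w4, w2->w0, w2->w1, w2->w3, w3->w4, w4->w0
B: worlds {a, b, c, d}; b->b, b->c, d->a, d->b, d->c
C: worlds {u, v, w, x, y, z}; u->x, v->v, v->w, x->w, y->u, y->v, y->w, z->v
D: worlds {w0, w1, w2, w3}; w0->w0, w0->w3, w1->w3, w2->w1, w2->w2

This is the axiom for seriality; its first-order frame correspondent is ∀x ∃y Rxy.
A: fails — world w0 has no successor.
B: fails — world a has no successor.
C: fails — world w has no successor.
D: fails — world w3 has no successor.

none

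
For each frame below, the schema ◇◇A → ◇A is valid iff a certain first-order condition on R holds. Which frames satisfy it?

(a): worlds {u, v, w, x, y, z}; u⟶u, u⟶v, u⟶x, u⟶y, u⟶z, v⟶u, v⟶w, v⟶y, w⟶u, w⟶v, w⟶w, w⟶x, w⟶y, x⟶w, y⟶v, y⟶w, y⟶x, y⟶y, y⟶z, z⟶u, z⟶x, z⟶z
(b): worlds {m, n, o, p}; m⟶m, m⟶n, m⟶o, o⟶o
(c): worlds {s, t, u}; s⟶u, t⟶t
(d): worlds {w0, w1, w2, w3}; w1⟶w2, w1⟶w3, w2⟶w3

This is the axiom for transitivity; its first-order frame correspondent is ∀x ∀y ∀z (Rxy ∧ Ryz → Rxz).
(a): fails — Ruv and Rvw but not Ruw.
(b): satisfies the condition.
(c): satisfies the condition.
(d): satisfies the condition.

(b), (c), (d)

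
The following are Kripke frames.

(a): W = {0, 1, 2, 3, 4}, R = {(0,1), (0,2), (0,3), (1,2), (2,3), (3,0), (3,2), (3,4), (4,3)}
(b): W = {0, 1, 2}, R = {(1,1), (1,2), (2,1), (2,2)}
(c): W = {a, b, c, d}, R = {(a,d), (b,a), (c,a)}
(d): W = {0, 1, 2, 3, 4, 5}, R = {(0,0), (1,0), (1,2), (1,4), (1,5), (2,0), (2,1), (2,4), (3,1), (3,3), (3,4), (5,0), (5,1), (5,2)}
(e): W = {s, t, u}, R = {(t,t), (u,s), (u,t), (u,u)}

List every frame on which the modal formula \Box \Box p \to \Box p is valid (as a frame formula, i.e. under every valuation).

(b), (e)

This is the axiom for density; its first-order frame correspondent is \forall x \forall y (Rxy \to \exists z (Rxz \wedge Rzy)).
(a): fails — R34 but no z with R3z and Rz4.
(b): condition met.
(c): fails — Rca but no z with Rcz and Rza.
(d): fails — R21 but no z with R2z and Rz1.
(e): condition met.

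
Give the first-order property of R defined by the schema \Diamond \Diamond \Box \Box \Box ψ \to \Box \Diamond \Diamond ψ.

This is a Sahlqvist (Geach-type) schema ◇^2□^3ψ → □^1◇^2ψ.
First-order correspondent: \forall x \forall y \forall z ((x R^2 y \wedge xRz) \to \exists w (y R^3 w \wedge z R^2 w)).

\forall x \forall y \forall z ((x R^2 y \wedge xRz) \to \exists w (y R^3 w \wedge z R^2 w))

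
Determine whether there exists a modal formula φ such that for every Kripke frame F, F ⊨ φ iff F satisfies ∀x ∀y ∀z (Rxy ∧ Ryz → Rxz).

Yes — defined by □p → □□p

Yes: it is transitivity, defined by the 4 schema □p → □□p.
Suppose □p→□□p is valid. Take Rxy, Ryz and set V(p)={w : Rxw}. Then □p at x, so □□p at x, so □p at y, so p at z, i.e. Rxz.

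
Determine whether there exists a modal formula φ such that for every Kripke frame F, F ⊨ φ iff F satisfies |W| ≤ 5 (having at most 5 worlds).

Modal frame validity is preserved under disjoint unions.
Any modal formula valid on each of 6 disjoint one-world frames is valid on their disjoint union (validity is preserved under disjoint unions). Each one-world frame has |W|=1≤5, but the union has |W|=6.
So no modal formula (or set of formulas) defines exactly the |W|≤5 frames.

Not modally definable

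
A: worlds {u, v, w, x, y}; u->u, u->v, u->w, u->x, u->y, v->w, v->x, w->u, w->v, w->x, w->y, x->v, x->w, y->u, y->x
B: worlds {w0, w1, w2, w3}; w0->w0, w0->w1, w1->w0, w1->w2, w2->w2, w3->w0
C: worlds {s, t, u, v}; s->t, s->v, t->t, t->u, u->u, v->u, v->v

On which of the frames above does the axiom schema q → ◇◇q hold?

The schema corresponds to a generalized confluence (Geach) condition: ∀x ∃w (x = w ∧ xR²w).
A: holds.
B: fails — at w3 but no w with w3=w and w3R²w.
C: fails — at s but no w with s=w and sR²w.
Valid on: A.

A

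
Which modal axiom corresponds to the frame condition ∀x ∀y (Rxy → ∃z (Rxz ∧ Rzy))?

□□ψ → □ψ

This is density; the standard corresponding axiom is C4: □□ψ → □ψ.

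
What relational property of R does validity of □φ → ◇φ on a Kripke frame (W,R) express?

Suppose □φ→◇φ is valid. At any x set V(φ)=W. Then □φ at x, so ◇φ at x, so x has a successor.
Conversely, on a frame with seriality the schema holds at every world under every valuation.
So the correspondent is seriality.

Seriality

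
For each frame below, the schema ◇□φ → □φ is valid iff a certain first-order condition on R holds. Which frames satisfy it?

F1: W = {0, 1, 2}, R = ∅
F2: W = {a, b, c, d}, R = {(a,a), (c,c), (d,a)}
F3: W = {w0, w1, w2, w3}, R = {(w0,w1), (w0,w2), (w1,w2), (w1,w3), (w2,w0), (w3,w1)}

F1, F2

This is the axiom for the Euclidean property; its first-order frame correspondent is ∀x ∀y ∀z (Rxy ∧ Rxz → Ryz).
F1: holds.
F2: holds.
F3: fails — Rw0w1 and Rw0w1 but not Rw1w1.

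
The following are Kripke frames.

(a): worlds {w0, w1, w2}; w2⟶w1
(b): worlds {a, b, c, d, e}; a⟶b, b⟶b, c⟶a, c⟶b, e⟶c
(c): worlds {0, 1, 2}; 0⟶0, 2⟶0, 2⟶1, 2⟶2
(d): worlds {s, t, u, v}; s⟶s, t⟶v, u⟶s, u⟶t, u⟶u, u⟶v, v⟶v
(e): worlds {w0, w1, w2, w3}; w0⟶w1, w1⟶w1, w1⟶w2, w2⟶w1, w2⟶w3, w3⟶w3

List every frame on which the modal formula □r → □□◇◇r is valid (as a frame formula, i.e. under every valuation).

The schema corresponds to a generalized confluence (Geach) condition: ∀x ∀z (xR²z → ∃w (xRw ∧ zR²w)).
(a): holds.
(b): fails — eR²a but no w with eRw and aR²w.
(c): fails — 2R²1 but no w with 2Rw and 1R²w.
(d): holds.
(e): fails — w1R²w3 but no w with w1Rw and w3R²w.
Valid on: (a), (d).

(a), (d)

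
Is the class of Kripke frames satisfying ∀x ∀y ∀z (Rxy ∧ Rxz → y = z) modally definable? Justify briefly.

Yes, by ◇q → □q

Yes: it is partial functionality, defined by the CD schema ◇q → □q.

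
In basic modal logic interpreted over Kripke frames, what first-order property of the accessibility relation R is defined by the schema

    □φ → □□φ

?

This schema is the 4 axiom.
Its frame correspondent is transitivity — ∀x ∀y ∀z (Rxy ∧ Ryz → Rxz).

transitivity: ∀x ∀y ∀z (Rxy ∧ Ryz → Rxz)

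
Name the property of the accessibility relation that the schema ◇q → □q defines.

Partial functionality

This schema is the CD axiom.
Its frame correspondent is partial functionality — ∀x ∀y ∀z (Rxy ∧ Rxz → y = z).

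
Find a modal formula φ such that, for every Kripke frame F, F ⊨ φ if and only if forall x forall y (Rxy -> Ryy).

□(□s → s)

This is shift-reflexivity; the standard corresponding axiom is T□: □(□s → s).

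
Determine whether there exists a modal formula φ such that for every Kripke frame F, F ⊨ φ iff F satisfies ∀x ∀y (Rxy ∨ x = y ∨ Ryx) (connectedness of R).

Any modally definable frame class is closed under disjoint unions.
Take 2 disjoint single-world reflexive frames: each is trivially connected, but their disjoint union has 2 worlds with no edge between distinct components, so it is not connected.
Hence connectedness of R is not modally definable.

Not modally definable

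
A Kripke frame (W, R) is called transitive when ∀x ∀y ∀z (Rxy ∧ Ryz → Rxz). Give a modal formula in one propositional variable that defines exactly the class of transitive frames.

□s → □□s

The condition is transitivity. The 4 schema □s → □□s defines it.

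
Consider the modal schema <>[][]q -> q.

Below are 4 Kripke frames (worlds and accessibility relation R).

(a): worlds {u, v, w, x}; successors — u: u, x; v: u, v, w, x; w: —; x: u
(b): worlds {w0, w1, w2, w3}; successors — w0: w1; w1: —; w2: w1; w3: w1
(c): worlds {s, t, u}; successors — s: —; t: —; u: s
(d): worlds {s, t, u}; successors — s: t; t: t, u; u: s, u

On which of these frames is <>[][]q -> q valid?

(d)

This is the axiom for a generalized confluence (Geach) condition; its first-order frame correspondent is forall x forall y (xRy -> exists w (y R^2 w & x = w)).
(a): fails — vRu but no t with uR²t and v=t.
(b): fails — w0Rw1 but no w with w1R²w and w0=w.
(c): fails — uRs but no w with sR²w and u=w.
(d): holds.
Valid on: (d).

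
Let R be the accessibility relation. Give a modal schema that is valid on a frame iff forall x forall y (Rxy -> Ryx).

ψ → □◇ψ

The condition is symmetry. The B schema ψ → □◇ψ defines it.
Suppose ψ→□◇ψ is valid. Take Rxy and set V(ψ)={x}. Then ψ at x, so □◇ψ at x, so ◇ψ at y, so some z with Ryz has ψ; z=x, i.e. Ryx.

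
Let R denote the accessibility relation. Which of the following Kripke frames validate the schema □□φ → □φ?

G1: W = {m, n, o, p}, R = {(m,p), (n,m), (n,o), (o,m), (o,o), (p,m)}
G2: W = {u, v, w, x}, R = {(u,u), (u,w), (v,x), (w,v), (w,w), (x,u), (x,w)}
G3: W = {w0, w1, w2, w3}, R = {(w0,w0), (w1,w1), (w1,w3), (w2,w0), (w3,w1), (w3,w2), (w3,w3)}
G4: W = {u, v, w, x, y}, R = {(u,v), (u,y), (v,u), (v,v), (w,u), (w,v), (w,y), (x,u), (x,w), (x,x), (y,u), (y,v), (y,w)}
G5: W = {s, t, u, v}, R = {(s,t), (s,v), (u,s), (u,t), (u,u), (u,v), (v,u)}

This is the axiom for density; its first-order frame correspondent is ∀x ∀y (Rxy → ∃z (Rxz ∧ Rzy)).
G1: fails — Rpm but no z with Rpz and Rzm.
G2: fails — Rvx but no z with Rvz and Rzx.
G3: satisfies the condition.
G4: fails — Ryw but no z with Ryz and Rzw.
G5: fails — Rsv but no z with Rsz and Rzv.

G3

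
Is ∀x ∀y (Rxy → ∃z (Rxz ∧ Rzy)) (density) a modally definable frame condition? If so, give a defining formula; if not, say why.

Yes — defined by □□r → □r

Yes: it is density, defined by the C4 schema □□r → □r.
Suppose □□r→□r is valid. Take Rxy and set V(r)={w : xR²w}. Then □□r at x, so □r at x, so r at y, i.e. ∃z(Rxz∧Rzy).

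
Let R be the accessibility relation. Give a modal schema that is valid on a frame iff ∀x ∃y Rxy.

This is seriality; the standard corresponding axiom is D: □s → ◇s.
Suppose □s→◇s is valid. At any x set V(s)=W. Then □s at x, so ◇s at x, so x has a successor.

□s → ◇s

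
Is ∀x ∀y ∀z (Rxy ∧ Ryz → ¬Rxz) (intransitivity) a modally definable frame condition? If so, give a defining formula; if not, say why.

If a class were modally definable it would be closed under surjective bounded morphisms (Goldblatt–Thomason).
The 7-cycle (worlds 0,1,2,3,4,5,6 with 0→1→2→3→4→5→6→0) is intransitive. Mapping every world to a single reflexive point • is a surjective bounded morphism; the reflexive point is not intransitive (R••∧R•• but R••).
So the class is not modally definable.

No — not modally definable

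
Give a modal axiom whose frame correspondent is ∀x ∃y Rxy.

□r → ◇r

A defining formula is □r → ◇r (the D axiom).
Suppose □r→◇r is valid. At any x set V(r)=W. Then □r at x, so ◇r at x, so x has a successor.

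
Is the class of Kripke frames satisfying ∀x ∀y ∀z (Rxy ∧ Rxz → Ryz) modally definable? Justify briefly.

Definable; ◇r → □◇r defines it

Yes: it is the Euclidean property, defined by the 5 schema ◇r → □◇r.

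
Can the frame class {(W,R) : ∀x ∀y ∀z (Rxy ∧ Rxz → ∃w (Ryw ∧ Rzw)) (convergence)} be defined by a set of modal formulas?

Yes: it is convergence, defined by the .2 schema ◇□q → □◇q.
Suppose ◇□q→□◇q is valid. Take Rxy, Rxz and set V(q)={w : Ryw}. Then □q at y so ◇□q at x, so □◇q at x, so ◇q at z, giving w with Rzw and Ryw.

Yes — defined by ◇□q → □◇q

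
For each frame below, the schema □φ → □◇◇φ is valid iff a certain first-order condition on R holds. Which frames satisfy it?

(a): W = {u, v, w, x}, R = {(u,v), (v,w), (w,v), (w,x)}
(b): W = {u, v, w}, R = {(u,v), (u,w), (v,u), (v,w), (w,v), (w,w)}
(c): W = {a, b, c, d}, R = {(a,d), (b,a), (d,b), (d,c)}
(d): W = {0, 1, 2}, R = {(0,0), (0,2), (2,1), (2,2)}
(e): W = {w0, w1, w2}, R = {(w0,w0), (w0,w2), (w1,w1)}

The schema corresponds to a generalized confluence (Geach) condition: ∀x ∀z (xRz → ∃w (xRw ∧ zR²w)).
(a): fails — wRx but no t with wRt and xR²t.
(b): condition met.
(c): fails — aRd but no w with aRw and dR²w.
(d): fails — 2R1 but no w with 2Rw and 1R²w.
(e): fails — w0Rw2 but no w with w0Rw and w2R²w.

(b)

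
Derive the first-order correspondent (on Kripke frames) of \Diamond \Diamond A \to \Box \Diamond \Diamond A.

\forall x \forall y \forall z ((x R^2 y \wedge xRz) \to \exists w (y = w \wedge z R^2 w))

This is a Sahlqvist (Geach-type) schema ◇^2□^0A → □^1◇^2A.
First-order correspondent: \forall x \forall y \forall z ((x R^2 y \wedge xRz) \to \exists w (y = w \wedge z R^2 w)).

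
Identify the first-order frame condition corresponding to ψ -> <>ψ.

reflexivity

Equivalently (dual form): □ψ → ψ.
Suppose □ψ→ψ is valid. At any x set V(ψ)={w : Rxw}. Then □ψ holds at x, so ψ holds at x, i.e. Rxx.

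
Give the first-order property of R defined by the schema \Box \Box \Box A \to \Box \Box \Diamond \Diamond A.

\forall x \forall z (x R^2 z \to \exists w (x R^3 w \wedge z R^2 w))

This is a Sahlqvist (Geach-type) schema ◇^0□^3A → □^2◇^2A.
Minimal-valuation argument: fix x; take any y with xR^0y and any z with xR^2z. Set V(A) to the set of worlds R-reachable from y in exactly 3 steps. Then □^3A holds at y, so the antecedent holds at x; validity forces ◇^2A at z, giving a w with zR^2w and yR^3w.
First-order correspondent: \forall x \forall z (x R^2 z \to \exists w (x R^3 w \wedge z R^2 w)).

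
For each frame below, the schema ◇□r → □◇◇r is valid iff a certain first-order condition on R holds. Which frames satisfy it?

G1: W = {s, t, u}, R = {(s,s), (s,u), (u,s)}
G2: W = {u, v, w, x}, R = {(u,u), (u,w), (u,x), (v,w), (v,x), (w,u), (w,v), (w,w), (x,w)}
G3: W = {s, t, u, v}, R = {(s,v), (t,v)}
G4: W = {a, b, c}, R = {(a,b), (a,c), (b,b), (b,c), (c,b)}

G1, G2, G4

This is the axiom for a generalized confluence (Geach) condition; its first-order frame correspondent is ∀x ∀y ∀z ((xRy ∧ xRz) → ∃w (yRw ∧ zR²w)).
G1: satisfies the condition.
G2: satisfies the condition.
G3: fails — sRv, sRv but no w with vRw and vR²w.
G4: satisfies the condition.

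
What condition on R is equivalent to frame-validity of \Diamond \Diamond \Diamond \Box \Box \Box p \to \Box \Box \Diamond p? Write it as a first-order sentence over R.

\forall x \forall y \forall z ((x R^3 y \wedge x R^2 z) \to \exists w (y R^3 w \wedge zRw))

This is a Sahlqvist (Geach-type) schema ◇^3□^3p → □^2◇^1p.
First-order correspondent: \forall x \forall y \forall z ((x R^3 y \wedge x R^2 z) \to \exists w (y R^3 w \wedge zRw)).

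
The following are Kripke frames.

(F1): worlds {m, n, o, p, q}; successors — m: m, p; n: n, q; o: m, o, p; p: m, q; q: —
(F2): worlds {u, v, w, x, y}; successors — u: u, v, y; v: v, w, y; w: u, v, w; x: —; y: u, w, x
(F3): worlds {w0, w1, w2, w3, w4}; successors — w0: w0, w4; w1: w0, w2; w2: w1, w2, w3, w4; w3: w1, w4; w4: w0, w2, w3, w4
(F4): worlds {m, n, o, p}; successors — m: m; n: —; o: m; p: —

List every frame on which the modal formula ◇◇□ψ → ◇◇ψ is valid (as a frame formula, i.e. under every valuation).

(F3), (F4)

This is the axiom for a generalized confluence (Geach) condition; its first-order frame correspondent is ∀x ∀y (xR²y → ∃w (yRw ∧ xR²w)).
(F1): fails — mR²q but no w with qRw and mR²w.
(F2): fails — uR²x but no t with xRt and uR²t.
(F3): holds.
(F4): holds.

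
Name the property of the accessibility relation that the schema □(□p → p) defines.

shift-reflexivity

Suppose □(□p→p) is valid. Take Rxy and set V(p)={w : Ryw}. Then at y, □p holds; since □(□p→p) at x, □p→p at y, so p at y, i.e. Ryy.
The converse is a direct semantic check.
Frame condition: ∀x ∀y (Rxy → Ryy).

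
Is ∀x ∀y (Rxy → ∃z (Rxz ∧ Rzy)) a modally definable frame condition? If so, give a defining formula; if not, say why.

The condition is density. A defining modal formula is □□p → □p.
Suppose □□p→□p is valid. Take Rxy and set V(p)={w : xR²w}. Then □□p at x, so □p at x, so p at y, i.e. ∃z(Rxz∧Rzy).

Yes, by □□p → □p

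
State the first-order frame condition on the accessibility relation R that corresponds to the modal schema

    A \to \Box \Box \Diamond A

\forall x \forall z (x R^2 z \to \exists w (x = w \wedge zRw))

This is a Sahlqvist (Geach-type) schema ◇^0□^0A → □^2◇^1A.
First-order correspondent: \forall x \forall z (x R^2 z \to \exists w (x = w \wedge zRw)).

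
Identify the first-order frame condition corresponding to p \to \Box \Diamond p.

symmetry

Suppose p→□◇p is valid. Take Rxy and set V(p)={x}. Then p at x, so □◇p at x, so ◇p at y, so some z with Ryz has p; z=x, i.e. Ryx.
Conversely, any frame satisfying \forall x \forall y (Rxy \to Ryx) validates the schema.
So the correspondent is symmetry.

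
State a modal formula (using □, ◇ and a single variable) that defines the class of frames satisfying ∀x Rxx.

□r → r

A defining formula is □r → r (the T axiom).
Suppose □r→r is valid. At any x set V(r)={w : Rxw}. Then □r holds at x, so r holds at x, i.e. Rxx.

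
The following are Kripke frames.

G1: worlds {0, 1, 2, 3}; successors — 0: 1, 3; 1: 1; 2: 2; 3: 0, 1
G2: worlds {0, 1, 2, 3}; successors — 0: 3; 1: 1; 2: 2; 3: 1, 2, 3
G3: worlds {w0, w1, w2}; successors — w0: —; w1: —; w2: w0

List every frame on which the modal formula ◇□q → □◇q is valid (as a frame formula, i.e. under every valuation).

G1

The schema corresponds to convergence: ∀x ∀y ∀z (Rxy ∧ Rxz → ∃w (Ryw ∧ Rzw)).
G1: ✓.
G2: fails — R32 and R31 but 2 and 1 have no common successor.
G3: fails — Rw2w0 and Rw2w0 but w0 and w0 have no common successor.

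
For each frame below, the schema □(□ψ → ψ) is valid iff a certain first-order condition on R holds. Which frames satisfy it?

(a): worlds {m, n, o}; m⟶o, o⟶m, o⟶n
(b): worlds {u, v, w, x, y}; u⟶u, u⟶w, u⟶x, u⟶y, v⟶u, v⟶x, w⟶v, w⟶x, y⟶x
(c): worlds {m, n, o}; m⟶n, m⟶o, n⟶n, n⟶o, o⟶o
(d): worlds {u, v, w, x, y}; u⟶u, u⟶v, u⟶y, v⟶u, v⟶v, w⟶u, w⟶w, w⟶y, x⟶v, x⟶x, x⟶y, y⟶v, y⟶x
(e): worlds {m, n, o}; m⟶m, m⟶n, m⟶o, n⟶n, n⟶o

(c)

Frame correspondent (Sahlqvist): ∀x ∀y (Rxy → Ryy) — i.e. shift-reflexivity.
(a): fails — Rom but not Rmm.
(b): fails — Ryx but not Rxx.
(c): satisfies the condition.
(d): fails — Rwy but not Ryy.
(e): fails — Rno but not Roo.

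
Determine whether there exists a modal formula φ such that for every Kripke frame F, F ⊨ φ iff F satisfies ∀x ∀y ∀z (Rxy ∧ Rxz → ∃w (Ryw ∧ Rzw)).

Yes — defined by ◇□r → □◇r

This is a Sahlqvist condition; the .2 axiom ◇□r → □◇r defines it.
Suppose ◇□r→□◇r is valid. Take Rxy, Rxz and set V(r)={w : Ryw}. Then □r at y so ◇□r at x, so □◇r at x, so ◇r at z, giving w with Rzw and Ryw.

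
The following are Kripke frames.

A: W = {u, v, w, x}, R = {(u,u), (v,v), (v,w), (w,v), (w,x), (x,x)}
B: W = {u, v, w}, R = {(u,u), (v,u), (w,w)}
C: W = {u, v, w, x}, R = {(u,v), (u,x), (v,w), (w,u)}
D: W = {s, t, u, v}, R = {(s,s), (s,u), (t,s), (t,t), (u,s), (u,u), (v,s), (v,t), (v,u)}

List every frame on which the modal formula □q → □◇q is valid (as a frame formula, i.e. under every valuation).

A, B, D

Frame correspondent (Sahlqvist): ∀x ∀z (xRz → ∃w (xRw ∧ zRw)) — i.e. a generalized confluence (Geach) condition.
A: satisfies the condition.
B: satisfies the condition.
C: fails — uRv but no t with uRt and vRt.
D: satisfies the condition.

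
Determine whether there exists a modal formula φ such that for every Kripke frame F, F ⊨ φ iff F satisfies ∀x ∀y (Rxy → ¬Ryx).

Not modally definable

Any modally definable frame class is closed under surjective bounded morphisms.
The 3-cycle (worlds 0,1,2 with 0→1→2→0) is asymmetric. Mapping every world to a single reflexive point • is a surjective bounded morphism, and the reflexive point is not asymmetric (R•• but asymmetry requires ¬R••).
So the class is not modally definable.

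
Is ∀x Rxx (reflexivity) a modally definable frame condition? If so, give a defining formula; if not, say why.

Yes — defined by □r → r

Yes: it is reflexivity, defined by the T schema □r → r.
Suppose □r→r is valid. At any x set V(r)={w : Rxw}. Then □r holds at x, so r holds at x, i.e. Rxx.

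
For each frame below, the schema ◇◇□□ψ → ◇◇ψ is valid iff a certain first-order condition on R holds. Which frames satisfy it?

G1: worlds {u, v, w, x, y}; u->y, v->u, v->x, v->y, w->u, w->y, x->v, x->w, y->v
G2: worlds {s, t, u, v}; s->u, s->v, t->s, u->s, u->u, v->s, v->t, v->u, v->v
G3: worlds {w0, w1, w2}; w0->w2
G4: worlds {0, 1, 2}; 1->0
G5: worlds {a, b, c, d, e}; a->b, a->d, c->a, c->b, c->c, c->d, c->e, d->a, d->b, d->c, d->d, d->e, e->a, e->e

G2, G3, G4

This is the axiom for a generalized confluence (Geach) condition; its first-order frame correspondent is ∀x ∀y (xR²y → ∃w (yR²w ∧ xR²w)).
G1: fails — xR²u but no t with uR²t and xR²t.
G2: satisfies the condition.
G3: satisfies the condition.
G4: satisfies the condition.
G5: fails — aR²b but no w with bR²w and aR²w.
Valid on: G2, G3, G4.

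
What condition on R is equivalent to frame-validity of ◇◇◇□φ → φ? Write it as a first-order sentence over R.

∀x ∀y (xR³y → ∃w (yRw ∧ x = w))

This is a Sahlqvist (Geach-type) schema ◇^3□^1φ → □^0◇^0φ.
Minimal-valuation argument: fix x; take any y with xR^3y and any z with xR^0z. Set V(φ) to the set of worlds R-reachable from y in exactly 1 step. Then □^1φ holds at y, so the antecedent holds at x; validity forces ◇^0φ at z, giving a w with zR^0w and yR^1w.
First-order correspondent: ∀x ∀y (xR³y → ∃w (yRw ∧ x = w)).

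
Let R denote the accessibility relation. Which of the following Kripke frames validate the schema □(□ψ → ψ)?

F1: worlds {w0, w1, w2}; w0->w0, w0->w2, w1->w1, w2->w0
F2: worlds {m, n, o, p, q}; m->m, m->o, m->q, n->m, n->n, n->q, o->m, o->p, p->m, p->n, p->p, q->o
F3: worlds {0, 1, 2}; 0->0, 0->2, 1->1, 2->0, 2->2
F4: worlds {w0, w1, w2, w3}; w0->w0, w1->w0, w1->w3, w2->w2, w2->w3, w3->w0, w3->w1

Frame correspondent (Sahlqvist): ∀x ∀y (Rxy → Ryy) — i.e. shift-reflexivity.
F1: fails — Rw0w2 but not Rw2w2.
F2: fails — Rmo but not Roo.
F3: holds.
F4: fails — Rw3w1 but not Rw1w1.
Valid on: F3.

F3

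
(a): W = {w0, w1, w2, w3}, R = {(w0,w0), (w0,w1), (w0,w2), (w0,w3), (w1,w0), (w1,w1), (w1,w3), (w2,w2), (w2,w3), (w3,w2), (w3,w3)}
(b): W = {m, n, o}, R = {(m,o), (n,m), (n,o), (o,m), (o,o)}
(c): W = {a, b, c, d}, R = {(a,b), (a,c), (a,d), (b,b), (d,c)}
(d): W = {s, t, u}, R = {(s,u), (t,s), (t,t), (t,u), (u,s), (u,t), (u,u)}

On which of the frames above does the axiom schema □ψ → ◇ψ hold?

(a), (b), (d)

This is the axiom for seriality; its first-order frame correspondent is ∀x ∃y Rxy.
(a): condition met.
(b): condition met.
(c): fails — world c has no successor.
(d): condition met.
Valid on: (a), (b), (d).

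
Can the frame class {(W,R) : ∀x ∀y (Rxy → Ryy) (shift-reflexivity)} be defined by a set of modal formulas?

This is a Sahlqvist condition; the T□ axiom □(□p → p) defines it.
Suppose □(□p→p) is valid. Take Rxy and set V(p)={w : Ryw}. Then at y, □p holds; since □(□p→p) at x, □p→p at y, so p at y, i.e. Ryy.

Yes — defined by □(□p → p)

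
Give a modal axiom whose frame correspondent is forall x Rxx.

A defining formula is □r → r (the T axiom).

□r → r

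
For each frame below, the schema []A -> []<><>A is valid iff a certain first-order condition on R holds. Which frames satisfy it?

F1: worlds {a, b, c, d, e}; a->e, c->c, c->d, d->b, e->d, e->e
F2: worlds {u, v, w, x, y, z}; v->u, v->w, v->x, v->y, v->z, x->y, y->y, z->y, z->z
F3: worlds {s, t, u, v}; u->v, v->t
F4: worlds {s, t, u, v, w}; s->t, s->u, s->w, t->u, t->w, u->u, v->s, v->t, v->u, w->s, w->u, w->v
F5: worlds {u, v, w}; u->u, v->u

Frame correspondent (Sahlqvist): forall x forall z (xRz -> exists w (xRw & z R^2 w)) — i.e. a generalized confluence (Geach) condition.
F1: fails — cRd but no w with cRw and dR²w.
F2: fails — vRu but no t with vRt and uR²t.
F3: fails — uRv but no w with uRw and vR²w.
F4: holds.
F5: holds.

F4, F5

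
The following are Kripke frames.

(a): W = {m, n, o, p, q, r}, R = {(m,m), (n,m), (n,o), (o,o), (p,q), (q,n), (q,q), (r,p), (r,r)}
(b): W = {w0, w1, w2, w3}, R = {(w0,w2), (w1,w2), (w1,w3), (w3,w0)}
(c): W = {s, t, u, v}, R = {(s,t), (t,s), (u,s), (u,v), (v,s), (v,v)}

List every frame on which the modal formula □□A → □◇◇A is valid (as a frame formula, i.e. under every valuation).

(a)

The schema corresponds to a generalized confluence (Geach) condition: ∀x ∀z (xRz → ∃w (xR²w ∧ zR²w)).
(a): condition met.
(b): fails — w0Rw2 but no w with w0R²w and w2R²w.
(c): fails — sRt but no w with sR²w and tR²w.
Valid on: (a).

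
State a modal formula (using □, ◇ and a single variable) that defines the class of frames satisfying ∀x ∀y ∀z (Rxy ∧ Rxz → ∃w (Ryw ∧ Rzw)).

This is convergence; the standard corresponding axiom is .2: ◇□r → □◇r.

◇□r → □◇r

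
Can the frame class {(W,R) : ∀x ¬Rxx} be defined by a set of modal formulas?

No — not modally definable

If a class were modally definable it would be closed under surjective bounded morphisms (Goldblatt–Thomason).
The 3-cycle (worlds a,b,c with a→b→c→a) is irreflexive, and the map sending every world to a single reflexive point • is a surjective bounded morphism (forth: every edge maps to (•,•); back: every world has a successor). So any modal formula valid on the 3-cycle is also valid on the reflexive point, which is not irreflexive.
So no modal formula (or set of formulas) defines exactly the irreflexive frames.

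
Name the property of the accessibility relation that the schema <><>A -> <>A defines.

Replacing A by ¬A and contraposing gives the equivalent schema □A → □□A.
Suppose □A→□□A is valid. Take Rxy, Ryz and set V(A)={w : Rxw}. Then □A at x, so □□A at x, so □A at y, so A at z, i.e. Rxz.
Conversely, any frame satisfying forall x forall y forall z (Rxy & Ryz -> Rxz) validates the schema.
Frame condition: forall x forall y forall z (Rxy & Ryz -> Rxz).

Transitivity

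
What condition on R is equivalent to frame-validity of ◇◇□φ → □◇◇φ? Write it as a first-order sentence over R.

This is a Sahlqvist (Geach-type) schema ◇^2□^1φ → □^1◇^2φ.
First-order correspondent: ∀x ∀y ∀z ((xR²y ∧ xRz) → ∃w (yRw ∧ zR²w)).

∀x ∀y ∀z ((xR²y ∧ xRz) → ∃w (yRw ∧ zR²w))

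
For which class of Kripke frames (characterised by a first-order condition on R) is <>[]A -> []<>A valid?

convergence

Suppose ◇□A→□◇A is valid. Take Rxy, Rxz and set V(A)={w : Ryw}. Then □A at y so ◇□A at x, so □◇A at x, so ◇A at z, giving w with Rzw and Ryw.
Conversely, any frame satisfying forall x forall y forall z (Rxy & Rxz -> exists w (Ryw & Rzw)) validates the schema.
So the correspondent is convergence.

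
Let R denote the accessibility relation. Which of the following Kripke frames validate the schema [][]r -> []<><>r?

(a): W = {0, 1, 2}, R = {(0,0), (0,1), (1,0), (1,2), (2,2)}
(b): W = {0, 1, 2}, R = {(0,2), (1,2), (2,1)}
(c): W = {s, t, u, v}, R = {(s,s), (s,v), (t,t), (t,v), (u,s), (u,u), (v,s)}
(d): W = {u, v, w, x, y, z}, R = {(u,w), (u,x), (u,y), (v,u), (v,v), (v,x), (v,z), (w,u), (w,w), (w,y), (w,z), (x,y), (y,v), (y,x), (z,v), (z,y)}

The schema corresponds to a generalized confluence (Geach) condition: forall x forall z (xRz -> exists w (x R^2 w & z R^2 w)).
(a): satisfies the condition.
(b): fails — 0R2 but no w with 0R²w and 2R²w.
(c): satisfies the condition.
(d): satisfies the condition.

(a), (c), (d)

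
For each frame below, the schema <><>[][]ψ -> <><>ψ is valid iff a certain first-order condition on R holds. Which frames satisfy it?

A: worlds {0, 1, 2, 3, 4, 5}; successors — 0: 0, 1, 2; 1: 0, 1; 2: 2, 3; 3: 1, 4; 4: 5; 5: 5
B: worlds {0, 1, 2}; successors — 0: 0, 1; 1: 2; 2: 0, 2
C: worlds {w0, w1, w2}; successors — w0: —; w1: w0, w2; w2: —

B, C

This is the axiom for a generalized confluence (Geach) condition; its first-order frame correspondent is forall x forall y (x R^2 y -> exists w (y R^2 w & x R^2 w)).
A: fails — 2R²4 but no w with 4R²w and 2R²w.
B: condition met.
C: condition met.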